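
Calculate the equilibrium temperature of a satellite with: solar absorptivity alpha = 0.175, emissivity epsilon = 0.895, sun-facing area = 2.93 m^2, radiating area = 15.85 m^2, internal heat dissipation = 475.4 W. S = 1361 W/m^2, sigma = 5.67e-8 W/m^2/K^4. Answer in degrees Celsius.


Numerator = alpha*S*A_sun + Q_int = 0.175*1361*2.93 + 475.4 = 1173.2528 W
Denominator = eps*sigma*A_rad = 0.895*5.67e-8*15.85 = 8.0433202e-07 W/K^4
T^4 = 1.4586672e+09 K^4
T = 195.4290 K = -77.7210 C

-77.7210 degrees Celsius


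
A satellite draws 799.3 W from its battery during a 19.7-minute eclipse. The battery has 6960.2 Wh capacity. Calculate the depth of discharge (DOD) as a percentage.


E_used = P * t / 60 = 799.3 * 19.7 / 60 = 262.4368 Wh
DOD = E_used / E_total * 100 = 262.4368 / 6960.2 * 100
DOD = 3.7705 %

3.7705 %


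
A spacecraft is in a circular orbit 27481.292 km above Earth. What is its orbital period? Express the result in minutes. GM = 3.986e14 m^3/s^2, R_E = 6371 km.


r = 33852.2920 km = 3.3852292e+07 m
T = 2*pi*sqrt(r^3/mu) = 2*pi*sqrt(3.8793971e+22 / 3.986e14)
T = 61985.9610 s = 1033.0993 min

1033.0993 minutes


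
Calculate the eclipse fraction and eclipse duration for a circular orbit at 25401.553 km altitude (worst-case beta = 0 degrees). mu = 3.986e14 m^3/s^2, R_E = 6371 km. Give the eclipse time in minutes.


r = 31772.5530 km
T = 939.3731 min
Eclipse fraction = arcsin(R_E/r)/pi = arcsin(6371.0000/31772.5530)/pi
= arcsin(0.200519)/pi = 0.06426283
Eclipse duration = 0.06426283 * 939.3731 = 60.3668 min

60.3668 minutes


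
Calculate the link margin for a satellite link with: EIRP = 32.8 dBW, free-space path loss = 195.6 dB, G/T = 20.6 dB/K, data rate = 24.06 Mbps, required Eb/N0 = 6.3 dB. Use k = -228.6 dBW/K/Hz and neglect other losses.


C/N0 = EIRP - FSPL + G/T - k = 32.8 - 195.6 + 20.6 - (-228.6)
C/N0 = 86.4000 dB-Hz
R_b = 24.06 Mbps = 2.406e+07 bps -> 10*log10(R_b) = 73.8130 dB-Hz
Eb/N0 = C/N0 - 10*log10(R_b) = 86.4000 - 73.8130 = 12.5870 dB
Margin = Eb/N0 - Eb/N0_req = 12.5870 - 6.3 = 6.2870 dB (link closes)

6.2870 dB


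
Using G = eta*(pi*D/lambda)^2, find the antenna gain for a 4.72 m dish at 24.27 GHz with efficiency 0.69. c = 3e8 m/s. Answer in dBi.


lambda = c/f = 3e8 / 2.427e+10 = 0.01236094 m
G = eta*(pi*D/lambda)^2 = 0.69*(pi*4.72/0.01236094)^2
G = 992955.7078 (linear)
G = 10*log10(992955.7078) = 59.9693 dBi

59.9693 dBi


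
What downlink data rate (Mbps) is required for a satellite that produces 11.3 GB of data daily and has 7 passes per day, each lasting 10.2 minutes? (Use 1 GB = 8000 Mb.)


total contact time = 7 * 10.2 * 60 = 4284.0000 s
data = 11.3 GB = 90400.0000 Mb
rate = 90400.0000 / 4284.0000 = 21.1018 Mbps

21.1018 Mbps


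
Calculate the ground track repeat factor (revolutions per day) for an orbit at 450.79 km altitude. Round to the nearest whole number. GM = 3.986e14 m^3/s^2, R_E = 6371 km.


r = 6.82179e+06 m
T = 2*pi*sqrt(r^3/mu) = 5607.3639 s = 93.4561 min
revs/day = 1440 / 93.4561 = 15.4083
Rounded: 15 revolutions per day

15 revolutions per day


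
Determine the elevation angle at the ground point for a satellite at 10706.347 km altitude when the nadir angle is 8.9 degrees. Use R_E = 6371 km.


r = R_E + alt = 17077.3470 km
Law of sines in the satellite / Earth-center / ground-point triangle:
  sin(nadir)/R_E = sin(90 + el)/r  =>  cos(el) = (r/R_E)*sin(nadir)
cos(el) = (17077.3470 / 6371.0000) * sin(8.9 deg) = 0.4146983
el = arccos(0.4146983) = 65.4997 deg
(Earth-central angle = 90 - nadir - el = 15.6003 deg)

65.4997 degrees


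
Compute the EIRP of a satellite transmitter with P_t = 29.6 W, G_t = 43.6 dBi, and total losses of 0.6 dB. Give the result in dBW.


Pt = 29.6 W = 14.7129 dBW
EIRP = Pt_dBW + Gt - losses = 14.7129 + 43.6 - 0.6 = 57.7129 dBW

57.7129 dBW


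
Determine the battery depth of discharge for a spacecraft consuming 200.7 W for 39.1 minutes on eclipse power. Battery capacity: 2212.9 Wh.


E_used = P * t / 60 = 200.7 * 39.1 / 60 = 130.7895 Wh
DOD = E_used / E_total * 100 = 130.7895 / 2212.9 * 100
DOD = 5.9103 %

5.9103 %


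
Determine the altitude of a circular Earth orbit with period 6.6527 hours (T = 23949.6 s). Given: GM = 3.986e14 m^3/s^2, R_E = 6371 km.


T = 23949.6 s
r = (mu*T^2/(4*pi^2))^(1/3) = (3.986e14 * 23949.6^2 / (4*pi^2))^(1/3)
r = 1.7958003e+07 m = 17958.0025 km
alt = r - R_E = 17958.0025 - 6371 = 11587.0025 km

11587.0025 km


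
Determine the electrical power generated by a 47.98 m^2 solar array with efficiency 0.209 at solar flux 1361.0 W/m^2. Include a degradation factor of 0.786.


P = area * eta * S * degradation
P = 47.98 * 0.209 * 1361.0 * 0.786
P = 10727.2203 W

10727.2203 W


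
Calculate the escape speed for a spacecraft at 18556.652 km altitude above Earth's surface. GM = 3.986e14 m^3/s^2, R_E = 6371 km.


r = 6371.0 + 18556.652 = 24927.6520 km = 2.4927652e+07 m
v_esc = sqrt(2*mu/r) = sqrt(2*3.986e14 / 2.4927652e+07)
v_esc = 5655.1348 m/s = 5.6551 km/s

5.6551 km/s


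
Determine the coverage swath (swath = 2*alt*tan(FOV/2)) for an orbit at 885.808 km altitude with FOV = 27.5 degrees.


FOV = 27.5 deg = 0.4799655 rad
swath = 2 * alt * tan(FOV/2) = 2 * 885.808 * tan(0.2399828)
swath = 2 * 885.808 * 0.2446984
swath = 433.5117 km

433.5117 km


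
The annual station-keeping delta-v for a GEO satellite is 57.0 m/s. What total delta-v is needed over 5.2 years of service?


dV = rate * years = 57.0 * 5.2
dV = 296.4000 m/s

296.4000 m/s


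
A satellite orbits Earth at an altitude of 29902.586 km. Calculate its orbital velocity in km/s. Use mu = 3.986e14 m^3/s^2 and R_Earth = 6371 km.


r = R_E + alt = 6371.0 + 29902.586 = 36273.5860 km = 3.6273586e+07 m
v = sqrt(mu/r) = sqrt(3.986e14 / 3.6273586e+07) = 3314.9227 m/s = 3.3149 km/s

3.3149 km/s


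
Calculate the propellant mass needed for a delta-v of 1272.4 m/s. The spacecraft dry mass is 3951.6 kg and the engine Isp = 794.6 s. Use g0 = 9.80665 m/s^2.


ve = Isp * g0 = 794.6 * 9.80665 = 7792.364090 m/s
mass ratio = exp(dv/ve) = exp(1272.4/7792.364090) = 1.17737579
m_prop = m_dry * (mr - 1) = 3951.6 * (1.17737579 - 1)
m_prop = 700.9182 kg

700.9182 kg


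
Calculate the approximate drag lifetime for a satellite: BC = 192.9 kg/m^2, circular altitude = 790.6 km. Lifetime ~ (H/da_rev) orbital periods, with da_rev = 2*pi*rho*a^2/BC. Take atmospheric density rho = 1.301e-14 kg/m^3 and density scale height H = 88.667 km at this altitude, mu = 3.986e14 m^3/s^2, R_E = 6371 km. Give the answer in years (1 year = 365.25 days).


a = R_E + alt = 7161.6000 km = 7.1616e+06 m
da_rev = 2*pi*rho*a^2/BC = 2*pi*1.301e-14*(7.1616e+06)^2/192.9 = 0.02173427 m per revolution
N = H/da_rev = 88667.0000 m / 0.02173427 m = 4.0795941e+06 revolutions
P = 2*pi*sqrt(a^3/mu) = 6031.5136 s
lifetime = N*P = 4.0795941e+06 * 6031.5136 = 2.4606127e+10 s = 284793.1412 days
years = 284793.1412 / 365.25 = 779.7211 years

779.7211 years


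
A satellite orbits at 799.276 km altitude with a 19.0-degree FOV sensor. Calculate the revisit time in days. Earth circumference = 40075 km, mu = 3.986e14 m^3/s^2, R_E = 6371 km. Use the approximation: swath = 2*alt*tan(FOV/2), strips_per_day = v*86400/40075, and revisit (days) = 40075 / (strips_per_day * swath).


swath = 2*799.276*tan(0.1658063) = 267.5059 km
v = sqrt(mu/r) = 7455.9109 m/s = 7.4559 km/s
strips/day = v*86400/40075 = 7.4559*86400/40075 = 16.0746
coverage/day = strips * swath = 16.0746 * 267.5059 = 4300.0571 km
revisit = 40075 / 4300.0571 = 9.3196 days

9.3196 days


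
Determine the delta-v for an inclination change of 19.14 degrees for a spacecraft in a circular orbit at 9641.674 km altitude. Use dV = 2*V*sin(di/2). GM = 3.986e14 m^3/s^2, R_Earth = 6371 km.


r = 16012.6740 km = 1.6012674e+07 m
V = sqrt(mu/r) = 4989.2667 m/s
di = 19.14 deg = 0.334056 rad
dV = 2*V*sin(di/2) = 2*4989.2667*sin(0.167028)
dV = 1658.9557 m/s = 1.6590 km/s

1.6590 km/s


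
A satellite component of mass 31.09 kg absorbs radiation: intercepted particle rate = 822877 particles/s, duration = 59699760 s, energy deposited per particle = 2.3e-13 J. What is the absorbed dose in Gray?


Total energy deposited = rate * time * E_per
  = 822877 * 59699760 * 2.3e-13 = 11.2989 J
Dose = E_total / mass = 11.2989 / 31.09
Dose = 0.3634249 Gy

0.3634 Gy


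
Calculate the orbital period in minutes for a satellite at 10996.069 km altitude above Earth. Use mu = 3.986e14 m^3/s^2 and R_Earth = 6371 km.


r = 17367.0690 km = 1.7367069e+07 m
T = 2*pi*sqrt(r^3/mu) = 2*pi*sqrt(5.23817e+21 / 3.986e14)
T = 22777.2357 s = 379.6206 min

379.6206 minutes


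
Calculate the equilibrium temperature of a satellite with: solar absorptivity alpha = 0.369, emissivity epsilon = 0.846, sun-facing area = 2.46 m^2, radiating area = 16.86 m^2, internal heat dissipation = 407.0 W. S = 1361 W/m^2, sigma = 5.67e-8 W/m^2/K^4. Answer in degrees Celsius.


Numerator = alpha*S*A_sun + Q_int = 0.369*1361*2.46 + 407.0 = 1642.4341 W
Denominator = eps*sigma*A_rad = 0.846*5.67e-8*16.86 = 8.0874385e-07 W/K^4
T^4 = 2.0308459e+09 K^4
T = 212.2850 K = -60.8650 C

-60.8650 degrees Celsius


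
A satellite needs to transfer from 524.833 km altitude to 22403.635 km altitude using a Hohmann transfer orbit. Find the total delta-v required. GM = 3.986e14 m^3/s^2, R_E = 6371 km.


r1 = 6895.8330 km = 6.895833e+06 m
r2 = 28774.6350 km = 2.8774635e+07 m
dv1 = sqrt(mu/r1)*(sqrt(2*r2/(r1+r2)) - 1) = 2054.1378 m/s
dv2 = sqrt(mu/r2)*(1 - sqrt(2*r1/(r1+r2))) = 1407.6022 m/s
total dv = |dv1| + |dv2| = 2054.1378 + 1407.6022 = 3461.7400 m/s = 3.4617 km/s

3.4617 km/s


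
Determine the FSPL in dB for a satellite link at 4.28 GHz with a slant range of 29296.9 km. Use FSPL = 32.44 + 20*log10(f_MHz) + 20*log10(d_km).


f = 4.28 GHz = 4280.0000 MHz
d = 29296.9 km
FSPL = 32.44 + 20*log10(4280.0000) + 20*log10(29296.9)
FSPL = 32.44 + 72.6289 + 89.3364
FSPL = 194.4053 dB

194.4053 dB


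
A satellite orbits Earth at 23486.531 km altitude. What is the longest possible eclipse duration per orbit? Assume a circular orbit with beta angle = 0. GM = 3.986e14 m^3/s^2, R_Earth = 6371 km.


r = 29857.5310 km
T = 855.7380 min
Eclipse fraction = arcsin(R_E/r)/pi = arcsin(6371.0000/29857.5310)/pi
= arcsin(0.21338)/pi = 0.06844724
Eclipse duration = 0.06844724 * 855.7380 = 58.5729 min

58.5729 minutes


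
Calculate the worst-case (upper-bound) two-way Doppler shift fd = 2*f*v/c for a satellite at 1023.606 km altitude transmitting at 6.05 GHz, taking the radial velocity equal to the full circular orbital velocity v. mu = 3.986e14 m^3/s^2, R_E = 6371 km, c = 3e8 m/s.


r = 7.394606e+06 m
v = sqrt(mu/r) = 7341.9450 m/s (worst-case radial velocity)
f = 6.05 GHz = 6.05e+09 Hz
fd = 2*f*v/c = 2*6.05e+09*7341.9450/3.0e+08
fd = 296125.1157 Hz

296125.1157 Hz


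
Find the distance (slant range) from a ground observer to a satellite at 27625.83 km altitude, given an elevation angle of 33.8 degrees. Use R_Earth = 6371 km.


h = 27625.83 km, el = 33.8 deg
d = -R_E*sin(el) + sqrt((R_E*sin(el))^2 + 2*R_E*h + h^2)
d = -6371.0000*sin(0.5899213) + sqrt((6371.0000*0.5562956)^2 + 2*6371.0000*27625.83 + 27625.83^2)
d = 30037.9173 km

30037.9173 km


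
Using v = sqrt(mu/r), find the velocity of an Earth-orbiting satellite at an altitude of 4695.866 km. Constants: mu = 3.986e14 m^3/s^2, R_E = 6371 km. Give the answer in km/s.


r = R_E + alt = 6371.0 + 4695.866 = 11066.8660 km = 1.1066866e+07 m
v = sqrt(mu/r) = sqrt(3.986e14 / 1.1066866e+07) = 6001.4518 m/s = 6.0015 km/s

6.0015 km/s


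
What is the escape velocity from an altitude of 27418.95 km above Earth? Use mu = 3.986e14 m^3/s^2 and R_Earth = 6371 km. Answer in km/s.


r = 6371.0 + 27418.95 = 33789.9500 km = 3.378995e+07 m
v_esc = sqrt(2*mu/r) = sqrt(2*3.986e14 / 3.378995e+07)
v_esc = 4857.2434 m/s = 4.8572 km/s

4.8572 km/s


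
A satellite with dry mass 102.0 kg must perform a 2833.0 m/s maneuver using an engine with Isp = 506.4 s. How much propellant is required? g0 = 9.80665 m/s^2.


ve = Isp * g0 = 506.4 * 9.80665 = 4966.087560 m/s
mass ratio = exp(dv/ve) = exp(2833.0/4966.087560) = 1.76909692
m_prop = m_dry * (mr - 1) = 102.0 * (1.76909692 - 1)
m_prop = 78.4479 kg

78.4479 kg


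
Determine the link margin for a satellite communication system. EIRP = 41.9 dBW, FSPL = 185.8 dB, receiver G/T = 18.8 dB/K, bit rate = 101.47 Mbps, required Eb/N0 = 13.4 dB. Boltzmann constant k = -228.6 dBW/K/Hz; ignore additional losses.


C/N0 = EIRP - FSPL + G/T - k = 41.9 - 185.8 + 18.8 - (-228.6)
C/N0 = 103.5000 dB-Hz
R_b = 101.47 Mbps = 1.0147e+08 bps -> 10*log10(R_b) = 80.0634 dB-Hz
Eb/N0 = C/N0 - 10*log10(R_b) = 103.5000 - 80.0634 = 23.4366 dB
Margin = Eb/N0 - Eb/N0_req = 23.4366 - 13.4 = 10.0366 dB (link closes)

10.0366 dB


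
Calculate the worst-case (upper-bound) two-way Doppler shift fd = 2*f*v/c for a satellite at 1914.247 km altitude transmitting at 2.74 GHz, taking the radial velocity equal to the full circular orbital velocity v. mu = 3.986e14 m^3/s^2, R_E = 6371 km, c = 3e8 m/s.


r = 8.285247e+06 m
v = sqrt(mu/r) = 6936.1091 m/s (worst-case radial velocity)
f = 2.74 GHz = 2.74e+09 Hz
fd = 2*f*v/c = 2*2.74e+09*6936.1091/3.0e+08
fd = 126699.5933 Hz

126699.5933 Hz


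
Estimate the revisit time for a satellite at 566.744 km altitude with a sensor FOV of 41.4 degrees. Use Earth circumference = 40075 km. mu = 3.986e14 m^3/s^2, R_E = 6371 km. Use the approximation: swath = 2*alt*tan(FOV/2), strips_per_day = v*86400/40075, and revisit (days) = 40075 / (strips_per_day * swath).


swath = 2*566.744*tan(0.3612832) = 428.3094 km
v = sqrt(mu/r) = 7579.8308 m/s = 7.5798 km/s
strips/day = v*86400/40075 = 7.5798*86400/40075 = 16.3418
coverage/day = strips * swath = 16.3418 * 428.3094 = 6999.3442 km
revisit = 40075 / 6999.3442 = 5.7255 days

5.7255 days


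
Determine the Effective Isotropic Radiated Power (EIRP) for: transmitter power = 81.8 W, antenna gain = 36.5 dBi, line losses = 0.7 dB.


Pt = 81.8 W = 19.1275 dBW
EIRP = Pt_dBW + Gt - losses = 19.1275 + 36.5 - 0.7 = 54.9275 dBW

54.9275 dBW


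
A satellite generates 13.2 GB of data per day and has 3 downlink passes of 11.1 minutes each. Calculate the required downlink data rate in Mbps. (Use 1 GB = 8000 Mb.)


total contact time = 3 * 11.1 * 60 = 1998.0000 s
data = 13.2 GB = 105600.0000 Mb
rate = 105600.0000 / 1998.0000 = 52.8529 Mbps

52.8529 Mbps


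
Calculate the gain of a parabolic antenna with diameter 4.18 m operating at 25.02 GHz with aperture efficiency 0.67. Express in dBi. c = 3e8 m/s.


lambda = c/f = 3e8 / 2.502e+10 = 0.01199041 m
G = eta*(pi*D/lambda)^2 = 0.67*(pi*4.18/0.01199041)^2
G = 803635.6846 (linear)
G = 10*log10(803635.6846) = 59.0506 dBi

59.0506 dBi


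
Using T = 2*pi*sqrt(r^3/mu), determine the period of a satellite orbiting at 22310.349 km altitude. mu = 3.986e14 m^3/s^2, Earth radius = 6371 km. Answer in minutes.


r = 28681.3490 km = 2.8681349e+07 m
T = 2*pi*sqrt(r^3/mu) = 2*pi*sqrt(2.3593845e+22 / 3.986e14)
T = 48340.4381 s = 805.6740 min

805.6740 minutes


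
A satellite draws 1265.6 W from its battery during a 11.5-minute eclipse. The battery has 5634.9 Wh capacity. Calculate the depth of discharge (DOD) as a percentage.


E_used = P * t / 60 = 1265.6 * 11.5 / 60 = 242.5733 Wh
DOD = E_used / E_total * 100 = 242.5733 / 5634.9 * 100
DOD = 4.3048 %

4.3048 %


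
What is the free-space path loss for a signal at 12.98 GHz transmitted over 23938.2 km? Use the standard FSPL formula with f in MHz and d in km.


f = 12.98 GHz = 12980.0000 MHz
d = 23938.2 km
FSPL = 32.44 + 20*log10(12980.0000) + 20*log10(23938.2)
FSPL = 32.44 + 82.2655 + 87.5818
FSPL = 202.2873 dB

202.2873 dB


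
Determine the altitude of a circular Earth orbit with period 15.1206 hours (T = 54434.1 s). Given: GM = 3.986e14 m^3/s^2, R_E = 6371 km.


T = 54434.1 s
r = (mu*T^2/(4*pi^2))^(1/3) = (3.986e14 * 54434.1^2 / (4*pi^2))^(1/3)
r = 3.1043681e+07 m = 31043.6814 km
alt = r - R_E = 31043.6814 - 6371 = 24672.6814 km

24672.6814 km


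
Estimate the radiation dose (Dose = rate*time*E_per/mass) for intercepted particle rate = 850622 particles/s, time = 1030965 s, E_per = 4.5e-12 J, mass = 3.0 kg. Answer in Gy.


Total energy deposited = rate * time * E_per
  = 850622 * 1030965 * 4.5e-12 = 3.9463 J
Dose = E_total / mass = 3.9463 / 3.0
Dose = 1.3154 Gy

1.3154 Gy


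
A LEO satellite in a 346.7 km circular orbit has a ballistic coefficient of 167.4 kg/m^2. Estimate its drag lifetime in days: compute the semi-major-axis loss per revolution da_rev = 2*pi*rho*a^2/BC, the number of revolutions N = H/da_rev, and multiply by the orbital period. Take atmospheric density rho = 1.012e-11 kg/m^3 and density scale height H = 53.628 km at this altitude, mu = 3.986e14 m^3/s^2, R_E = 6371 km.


a = R_E + alt = 6717.7000 km = 6.7177e+06 m
da_rev = 2*pi*rho*a^2/BC = 2*pi*1.012e-11*(6.7177e+06)^2/167.4 = 17.141394 m per revolution
N = H/da_rev = 53628.0000 m / 17.141394 m = 3128.5670 revolutions
P = 2*pi*sqrt(a^3/mu) = 5479.5151 s
lifetime = N*P = 3128.5670 * 5479.5151 = 1.714303e+07 s = 198.4147 days

198.4147 days


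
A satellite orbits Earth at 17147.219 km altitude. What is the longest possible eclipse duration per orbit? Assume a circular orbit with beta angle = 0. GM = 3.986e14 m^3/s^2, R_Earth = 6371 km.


r = 23518.2190 km
T = 598.2278 min
Eclipse fraction = arcsin(R_E/r)/pi = arcsin(6371.0000/23518.2190)/pi
= arcsin(0.2708964)/pi = 0.08732007
Eclipse duration = 0.08732007 * 598.2278 = 52.2373 min

52.2373 minutes


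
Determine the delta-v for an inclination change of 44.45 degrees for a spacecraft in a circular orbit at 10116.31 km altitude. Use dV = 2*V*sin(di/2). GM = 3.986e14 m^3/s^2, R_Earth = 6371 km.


r = 16487.3100 km = 1.648731e+07 m
V = sqrt(mu/r) = 4916.9268 m/s
di = 44.45 deg = 0.7757989 rad
dV = 2*V*sin(di/2) = 2*4916.9268*sin(0.3878994)
dV = 3719.6034 m/s = 3.7196 km/s

3.7196 km/s


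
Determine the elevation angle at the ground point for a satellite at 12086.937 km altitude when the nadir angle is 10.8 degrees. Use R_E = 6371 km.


r = R_E + alt = 18457.9370 km
Law of sines in the satellite / Earth-center / ground-point triangle:
  sin(nadir)/R_E = sin(90 + el)/r  =>  cos(el) = (r/R_E)*sin(nadir)
cos(el) = (18457.9370 / 6371.0000) * sin(10.8 deg) = 0.5428775
el = arccos(0.5428775) = 57.1203 deg
(Earth-central angle = 90 - nadir - el = 22.0797 deg)

57.1203 degrees


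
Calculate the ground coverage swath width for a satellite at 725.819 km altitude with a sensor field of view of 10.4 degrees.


FOV = 10.4 deg = 0.1815142 rad
swath = 2 * alt * tan(FOV/2) = 2 * 725.819 * tan(0.09075712)
swath = 2 * 725.819 * 0.09100713
swath = 132.1094 km

132.1094 km


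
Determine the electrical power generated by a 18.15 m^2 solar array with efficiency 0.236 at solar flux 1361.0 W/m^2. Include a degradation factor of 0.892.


P = area * eta * S * degradation
P = 18.15 * 0.236 * 1361.0 * 0.892
P = 5200.0990 W

5200.0990 W


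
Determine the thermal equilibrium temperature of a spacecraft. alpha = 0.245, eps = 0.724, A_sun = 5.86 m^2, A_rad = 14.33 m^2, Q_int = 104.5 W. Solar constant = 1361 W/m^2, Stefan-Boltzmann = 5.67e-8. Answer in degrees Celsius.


Numerator = alpha*S*A_sun + Q_int = 0.245*1361*5.86 + 104.5 = 2058.4877 W
Denominator = eps*sigma*A_rad = 0.724*5.67e-8*14.33 = 5.8825796e-07 W/K^4
T^4 = 3.4992942e+09 K^4
T = 243.2177 K = -29.9323 C

-29.9323 degrees Celsius


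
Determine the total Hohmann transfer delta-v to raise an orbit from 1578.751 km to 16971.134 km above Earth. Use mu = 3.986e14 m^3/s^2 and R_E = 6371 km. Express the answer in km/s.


r1 = 7949.7510 km = 7.949751e+06 m
r2 = 23342.1340 km = 2.3342134e+07 m
dv1 = sqrt(mu/r1)*(sqrt(2*r2/(r1+r2)) - 1) = 1567.9526 m/s
dv2 = sqrt(mu/r2)*(1 - sqrt(2*r1/(r1+r2))) = 1186.7587 m/s
total dv = |dv1| + |dv2| = 1567.9526 + 1186.7587 = 2754.7113 m/s = 2.7547 km/s

2.7547 km/s


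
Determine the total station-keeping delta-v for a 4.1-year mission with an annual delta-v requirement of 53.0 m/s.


dV = rate * years = 53.0 * 4.1
dV = 217.3000 m/s

217.3000 m/s


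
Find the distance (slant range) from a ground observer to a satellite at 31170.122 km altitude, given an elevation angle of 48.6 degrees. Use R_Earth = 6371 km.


h = 31170.122 km, el = 48.6 deg
d = -R_E*sin(el) + sqrt((R_E*sin(el))^2 + 2*R_E*h + h^2)
d = -6371.0000*sin(0.84823) + sqrt((6371.0000*0.7501111)^2 + 2*6371.0000*31170.122 + 31170.122^2)
d = 32524.9917 km

32524.9917 km


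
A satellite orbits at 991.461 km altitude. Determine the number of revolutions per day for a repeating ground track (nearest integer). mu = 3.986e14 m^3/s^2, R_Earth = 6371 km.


r = 7.362461e+06 m
T = 2*pi*sqrt(r^3/mu) = 6287.0329 s = 104.7839 min
revs/day = 1440 / 104.7839 = 13.7426
Rounded: 14 revolutions per day

14 revolutions per day


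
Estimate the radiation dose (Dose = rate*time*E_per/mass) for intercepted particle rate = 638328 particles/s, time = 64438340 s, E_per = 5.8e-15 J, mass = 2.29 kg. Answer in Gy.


Total energy deposited = rate * time * E_per
  = 638328 * 64438340 * 5.8e-15 = 0.2385702 J
Dose = E_total / mass = 0.2385702 / 2.29
Dose = 0.1041791 Gy

0.1042 Gy


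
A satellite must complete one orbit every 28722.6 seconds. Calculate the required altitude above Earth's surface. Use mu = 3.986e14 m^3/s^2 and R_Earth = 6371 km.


T = 28722.6 s
r = (mu*T^2/(4*pi^2))^(1/3) = (3.986e14 * 28722.6^2 / (4*pi^2))^(1/3)
r = 2.0270993e+07 m = 20270.9928 km
alt = r - R_E = 20270.9928 - 6371 = 13899.9928 km

13899.9928 km


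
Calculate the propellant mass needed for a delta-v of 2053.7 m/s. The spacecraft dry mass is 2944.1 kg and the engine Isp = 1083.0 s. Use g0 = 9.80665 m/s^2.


ve = Isp * g0 = 1083.0 * 9.80665 = 10620.601950 m/s
mass ratio = exp(dv/ve) = exp(2053.7/10620.601950) = 1.21333098
m_prop = m_dry * (mr - 1) = 2944.1 * (1.21333098 - 1)
m_prop = 628.0677 kg

628.0677 kg


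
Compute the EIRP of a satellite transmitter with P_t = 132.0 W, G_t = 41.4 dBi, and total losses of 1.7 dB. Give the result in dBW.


Pt = 132.0 W = 21.2057 dBW
EIRP = Pt_dBW + Gt - losses = 21.2057 + 41.4 - 1.7 = 60.9057 dBW

60.9057 dBW


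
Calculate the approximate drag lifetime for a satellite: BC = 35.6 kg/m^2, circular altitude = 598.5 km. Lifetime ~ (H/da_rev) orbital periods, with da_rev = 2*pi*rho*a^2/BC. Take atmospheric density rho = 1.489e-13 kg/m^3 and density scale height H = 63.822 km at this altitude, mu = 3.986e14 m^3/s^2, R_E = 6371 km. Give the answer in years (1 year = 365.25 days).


a = R_E + alt = 6969.5000 km = 6.9695e+06 m
da_rev = 2*pi*rho*a^2/BC = 2*pi*1.489e-13*(6.9695e+06)^2/35.6 = 1.276521 m per revolution
N = H/da_rev = 63822.0000 m / 1.276521 m = 49996.8447 revolutions
P = 2*pi*sqrt(a^3/mu) = 5790.4679 s
lifetime = N*P = 49996.8447 * 5790.4679 = 2.8950512e+08 s = 3350.7537 days
years = 3350.7537 / 365.25 = 9.1739 years

9.1739 years


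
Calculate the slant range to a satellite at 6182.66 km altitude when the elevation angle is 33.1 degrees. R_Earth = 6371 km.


h = 6182.66 km, el = 33.1 deg
d = -R_E*sin(el) + sqrt((R_E*sin(el))^2 + 2*R_E*h + h^2)
d = -6371.0000*sin(0.577704) + sqrt((6371.0000*0.546102)^2 + 2*6371.0000*6182.66 + 6182.66^2)
d = 7883.4284 km

7883.4284 km


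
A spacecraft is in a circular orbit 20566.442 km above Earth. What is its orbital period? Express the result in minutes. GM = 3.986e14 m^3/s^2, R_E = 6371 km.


r = 26937.4420 km = 2.6937442e+07 m
T = 2*pi*sqrt(r^3/mu) = 2*pi*sqrt(1.9546502e+22 / 3.986e14)
T = 43999.2982 s = 733.3216 min

733.3216 minutes


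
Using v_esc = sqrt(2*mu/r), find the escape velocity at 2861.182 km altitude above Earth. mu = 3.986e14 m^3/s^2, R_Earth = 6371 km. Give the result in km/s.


r = 6371.0 + 2861.182 = 9232.1820 km = 9.232182e+06 m
v_esc = sqrt(2*mu/r) = sqrt(2*3.986e14 / 9.232182e+06)
v_esc = 9292.4764 m/s = 9.2925 km/s

9.2925 km/s


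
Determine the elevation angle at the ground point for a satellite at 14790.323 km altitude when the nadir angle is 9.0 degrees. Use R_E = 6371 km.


r = R_E + alt = 21161.3230 km
Law of sines in the satellite / Earth-center / ground-point triangle:
  sin(nadir)/R_E = sin(90 + el)/r  =>  cos(el) = (r/R_E)*sin(nadir)
cos(el) = (21161.3230 / 6371.0000) * sin(9.0 deg) = 0.5195982
el = arccos(0.5195982) = 58.6947 deg
(Earth-central angle = 90 - nadir - el = 22.3053 deg)

58.6947 degrees


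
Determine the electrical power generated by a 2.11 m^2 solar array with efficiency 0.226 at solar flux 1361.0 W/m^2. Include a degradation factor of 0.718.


P = area * eta * S * degradation
P = 2.11 * 0.226 * 1361.0 * 0.718
P = 465.9866 W

465.9866 W


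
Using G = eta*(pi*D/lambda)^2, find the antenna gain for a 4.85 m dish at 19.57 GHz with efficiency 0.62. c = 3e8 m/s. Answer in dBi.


lambda = c/f = 3e8 / 1.957e+10 = 0.01532959 m
G = eta*(pi*D/lambda)^2 = 0.62*(pi*4.85/0.01532959)^2
G = 612511.2277 (linear)
G = 10*log10(612511.2277) = 57.8711 dBi

57.8711 dBi


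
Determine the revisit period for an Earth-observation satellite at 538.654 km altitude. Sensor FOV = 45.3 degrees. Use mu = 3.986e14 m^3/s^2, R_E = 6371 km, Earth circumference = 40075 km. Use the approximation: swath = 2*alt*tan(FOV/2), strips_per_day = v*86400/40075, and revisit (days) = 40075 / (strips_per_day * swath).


swath = 2*538.654*tan(0.3953171) = 449.5435 km
v = sqrt(mu/r) = 7595.2224 m/s = 7.5952 km/s
strips/day = v*86400/40075 = 7.5952*86400/40075 = 16.3750
coverage/day = strips * swath = 16.3750 * 449.5435 = 7361.2641 km
revisit = 40075 / 7361.2641 = 5.4440 days

5.4440 days


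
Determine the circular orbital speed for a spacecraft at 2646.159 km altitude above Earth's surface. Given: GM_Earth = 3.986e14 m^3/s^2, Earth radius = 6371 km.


r = R_E + alt = 6371.0 + 2646.159 = 9017.1590 km = 9.017159e+06 m
v = sqrt(mu/r) = sqrt(3.986e14 / 9.017159e+06) = 6648.6548 m/s = 6.6487 km/s

6.6487 km/s


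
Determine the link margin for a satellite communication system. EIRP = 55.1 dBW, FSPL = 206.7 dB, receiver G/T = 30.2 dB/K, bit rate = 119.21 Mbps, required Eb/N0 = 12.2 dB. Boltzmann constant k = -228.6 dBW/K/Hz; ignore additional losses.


C/N0 = EIRP - FSPL + G/T - k = 55.1 - 206.7 + 30.2 - (-228.6)
C/N0 = 107.2000 dB-Hz
R_b = 119.21 Mbps = 1.1921e+08 bps -> 10*log10(R_b) = 80.7631 dB-Hz
Eb/N0 = C/N0 - 10*log10(R_b) = 107.2000 - 80.7631 = 26.4369 dB
Margin = Eb/N0 - Eb/N0_req = 26.4369 - 12.2 = 14.2369 dB (link closes)

14.2369 dB


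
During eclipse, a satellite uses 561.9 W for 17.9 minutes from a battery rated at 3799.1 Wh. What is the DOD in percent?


E_used = P * t / 60 = 561.9 * 17.9 / 60 = 167.6335 Wh
DOD = E_used / E_total * 100 = 167.6335 / 3799.1 * 100
DOD = 4.4125 %

4.4125 %


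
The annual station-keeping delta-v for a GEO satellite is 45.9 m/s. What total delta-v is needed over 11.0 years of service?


dV = rate * years = 45.9 * 11.0
dV = 504.9000 m/s

504.9000 m/s


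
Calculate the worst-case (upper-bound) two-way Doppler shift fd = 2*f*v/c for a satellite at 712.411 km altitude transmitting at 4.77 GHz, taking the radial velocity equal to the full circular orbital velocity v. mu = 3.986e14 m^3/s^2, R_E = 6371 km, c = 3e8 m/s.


r = 7.083411e+06 m
v = sqrt(mu/r) = 7501.4881 m/s (worst-case radial velocity)
f = 4.77 GHz = 4.77e+09 Hz
fd = 2*f*v/c = 2*4.77e+09*7501.4881/3.0e+08
fd = 238547.3225 Hz

238547.3225 Hz


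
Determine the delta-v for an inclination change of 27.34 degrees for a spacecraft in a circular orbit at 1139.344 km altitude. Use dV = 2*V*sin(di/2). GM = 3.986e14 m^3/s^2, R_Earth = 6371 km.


r = 7510.3440 km = 7.510344e+06 m
V = sqrt(mu/r) = 7285.1539 m/s
di = 27.34 deg = 0.477173 rad
dV = 2*V*sin(di/2) = 2*7285.1539*sin(0.2385865)
dV = 3443.3923 m/s = 3.4434 km/s

3.4434 km/s


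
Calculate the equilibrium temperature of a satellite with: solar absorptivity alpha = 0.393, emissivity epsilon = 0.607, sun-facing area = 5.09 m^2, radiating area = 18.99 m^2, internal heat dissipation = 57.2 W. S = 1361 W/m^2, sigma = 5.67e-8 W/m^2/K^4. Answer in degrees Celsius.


Numerator = alpha*S*A_sun + Q_int = 0.393*1361*5.09 + 57.2 = 2779.7036 W
Denominator = eps*sigma*A_rad = 0.607*5.67e-8*18.99 = 6.5357693e-07 W/K^4
T^4 = 4.2530626e+09 K^4
T = 255.3733 K = -17.7767 C

-17.7767 degrees Celsius


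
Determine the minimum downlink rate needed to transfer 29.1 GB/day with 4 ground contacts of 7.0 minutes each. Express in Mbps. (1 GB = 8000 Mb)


total contact time = 4 * 7.0 * 60 = 1680.0000 s
data = 29.1 GB = 232800.0000 Mb
rate = 232800.0000 / 1680.0000 = 138.5714 Mbps

138.5714 Mbps


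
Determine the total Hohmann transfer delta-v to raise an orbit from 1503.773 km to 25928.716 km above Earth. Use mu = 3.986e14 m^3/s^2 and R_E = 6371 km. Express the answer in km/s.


r1 = 7874.7730 km = 7.874773e+06 m
r2 = 32299.7160 km = 3.2299716e+07 m
dv1 = sqrt(mu/r1)*(sqrt(2*r2/(r1+r2)) - 1) = 1907.1227 m/s
dv2 = sqrt(mu/r2)*(1 - sqrt(2*r1/(r1+r2))) = 1313.4073 m/s
total dv = |dv1| + |dv2| = 1907.1227 + 1313.4073 = 3220.5300 m/s = 3.2205 km/s

3.2205 km/s


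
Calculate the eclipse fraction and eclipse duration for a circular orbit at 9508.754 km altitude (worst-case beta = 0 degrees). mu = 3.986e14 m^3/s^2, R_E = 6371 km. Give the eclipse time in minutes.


r = 15879.7540 km
T = 331.9140 min
Eclipse fraction = arcsin(R_E/r)/pi = arcsin(6371.0000/15879.7540)/pi
= arcsin(0.4012027)/pi = 0.1314077
Eclipse duration = 0.1314077 * 331.9140 = 43.6161 min

43.6161 minutes


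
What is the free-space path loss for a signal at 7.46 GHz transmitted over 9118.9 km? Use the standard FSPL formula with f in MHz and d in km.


f = 7.46 GHz = 7460.0000 MHz
d = 9118.9 km
FSPL = 32.44 + 20*log10(7460.0000) + 20*log10(9118.9)
FSPL = 32.44 + 77.4548 + 79.1988
FSPL = 189.0936 dB

189.0936 dB


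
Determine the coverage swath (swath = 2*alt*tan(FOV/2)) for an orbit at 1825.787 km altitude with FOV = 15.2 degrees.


FOV = 15.2 deg = 0.26529 rad
swath = 2 * alt * tan(FOV/2) = 2 * 1825.787 * tan(0.132645)
swath = 2 * 1825.787 * 0.1334285
swath = 487.2240 km

487.2240 km


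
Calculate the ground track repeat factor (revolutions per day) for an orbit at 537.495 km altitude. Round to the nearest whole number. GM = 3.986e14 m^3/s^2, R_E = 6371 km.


r = 6.908495e+06 m
T = 2*pi*sqrt(r^3/mu) = 5714.6073 s = 95.2435 min
revs/day = 1440 / 95.2435 = 15.1191
Rounded: 15 revolutions per day

15 revolutions per day


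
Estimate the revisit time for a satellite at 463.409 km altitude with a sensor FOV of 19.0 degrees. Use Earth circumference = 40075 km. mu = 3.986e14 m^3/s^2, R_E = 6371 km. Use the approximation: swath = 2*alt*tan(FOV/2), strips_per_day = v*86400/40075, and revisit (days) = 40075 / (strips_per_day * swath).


swath = 2*463.409*tan(0.1658063) = 155.0961 km
v = sqrt(mu/r) = 7636.9187 m/s = 7.6369 km/s
strips/day = v*86400/40075 = 7.6369*86400/40075 = 16.4649
coverage/day = strips * swath = 16.4649 * 155.0961 = 2553.6382 km
revisit = 40075 / 2553.6382 = 15.6933 days

15.6933 days


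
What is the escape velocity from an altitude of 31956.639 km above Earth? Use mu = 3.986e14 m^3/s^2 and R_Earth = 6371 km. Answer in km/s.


r = 6371.0 + 31956.639 = 38327.6390 km = 3.8327639e+07 m
v_esc = sqrt(2*mu/r) = sqrt(2*3.986e14 / 3.8327639e+07)
v_esc = 4560.6591 m/s = 4.5607 km/s

4.5607 km/s


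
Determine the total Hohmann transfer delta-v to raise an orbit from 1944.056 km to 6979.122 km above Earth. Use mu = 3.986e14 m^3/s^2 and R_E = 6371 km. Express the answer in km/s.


r1 = 8315.0560 km = 8.315056e+06 m
r2 = 13350.1220 km = 1.3350122e+07 m
dv1 = sqrt(mu/r1)*(sqrt(2*r2/(r1+r2)) - 1) = 762.5501 m/s
dv2 = sqrt(mu/r2)*(1 - sqrt(2*r1/(r1+r2))) = 676.8727 m/s
total dv = |dv1| + |dv2| = 762.5501 + 676.8727 = 1439.4227 m/s = 1.4394 km/s

1.4394 km/s


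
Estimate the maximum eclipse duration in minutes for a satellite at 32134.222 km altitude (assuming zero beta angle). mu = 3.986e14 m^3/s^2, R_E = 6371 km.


r = 38505.2220 km
T = 1253.2549 min
Eclipse fraction = arcsin(R_E/r)/pi = arcsin(6371.0000/38505.2220)/pi
= arcsin(0.1654581)/pi = 0.05291026
Eclipse duration = 0.05291026 * 1253.2549 = 66.3100 min

66.3100 minutes


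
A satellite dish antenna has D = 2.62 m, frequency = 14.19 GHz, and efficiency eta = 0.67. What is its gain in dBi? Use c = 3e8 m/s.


lambda = c/f = 3e8 / 1.419e+10 = 0.02114165 m
G = eta*(pi*D/lambda)^2 = 0.67*(pi*2.62/0.02114165)^2
G = 101554.5561 (linear)
G = 10*log10(101554.5561) = 50.0670 dBi

50.0670 dBi


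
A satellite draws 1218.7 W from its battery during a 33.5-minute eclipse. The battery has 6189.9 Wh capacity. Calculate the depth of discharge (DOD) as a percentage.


E_used = P * t / 60 = 1218.7 * 33.5 / 60 = 680.4408 Wh
DOD = E_used / E_total * 100 = 680.4408 / 6189.9 * 100
DOD = 10.9928 %

10.9928 %


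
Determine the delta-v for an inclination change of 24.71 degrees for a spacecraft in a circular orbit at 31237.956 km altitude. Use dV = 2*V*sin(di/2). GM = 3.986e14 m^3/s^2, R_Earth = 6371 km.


r = 37608.9560 km = 3.7608956e+07 m
V = sqrt(mu/r) = 3255.5398 m/s
di = 24.71 deg = 0.4312709 rad
dV = 2*V*sin(di/2) = 2*3255.5398*sin(0.2156354)
dV = 1393.1639 m/s = 1.3932 km/s

1.3932 km/s


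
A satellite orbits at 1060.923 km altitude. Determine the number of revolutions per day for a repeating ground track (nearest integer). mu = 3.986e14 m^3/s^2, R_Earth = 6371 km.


r = 7.431923e+06 m
T = 2*pi*sqrt(r^3/mu) = 6376.2160 s = 106.2703 min
revs/day = 1440 / 106.2703 = 13.5504
Rounded: 14 revolutions per day

14 revolutions per day


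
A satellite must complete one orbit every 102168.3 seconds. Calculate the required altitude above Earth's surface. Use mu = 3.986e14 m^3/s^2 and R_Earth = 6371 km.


T = 102168.3 s
r = (mu*T^2/(4*pi^2))^(1/3) = (3.986e14 * 102168.3^2 / (4*pi^2))^(1/3)
r = 4.7235657e+07 m = 47235.6574 km
alt = r - R_E = 47235.6574 - 6371 = 40864.6574 km

40864.6574 km


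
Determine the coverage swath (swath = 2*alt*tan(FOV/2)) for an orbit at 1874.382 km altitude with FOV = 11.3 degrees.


FOV = 11.3 deg = 0.1972222 rad
swath = 2 * alt * tan(FOV/2) = 2 * 1874.382 * tan(0.0986111)
swath = 2 * 1874.382 * 0.09893199
swath = 370.8727 km

370.8727 km


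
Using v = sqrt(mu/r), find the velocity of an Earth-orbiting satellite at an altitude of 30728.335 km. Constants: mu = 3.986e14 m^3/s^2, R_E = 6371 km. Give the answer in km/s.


r = R_E + alt = 6371.0 + 30728.335 = 37099.3350 km = 3.7099335e+07 m
v = sqrt(mu/r) = sqrt(3.986e14 / 3.7099335e+07) = 3277.8237 m/s = 3.2778 km/s

3.2778 km/s


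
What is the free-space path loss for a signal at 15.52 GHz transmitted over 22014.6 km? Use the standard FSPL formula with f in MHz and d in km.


f = 15.52 GHz = 15520.0000 MHz
d = 22014.6 km
FSPL = 32.44 + 20*log10(15520.0000) + 20*log10(22014.6)
FSPL = 32.44 + 83.8178 + 86.8542
FSPL = 203.1121 dB

203.1121 dB


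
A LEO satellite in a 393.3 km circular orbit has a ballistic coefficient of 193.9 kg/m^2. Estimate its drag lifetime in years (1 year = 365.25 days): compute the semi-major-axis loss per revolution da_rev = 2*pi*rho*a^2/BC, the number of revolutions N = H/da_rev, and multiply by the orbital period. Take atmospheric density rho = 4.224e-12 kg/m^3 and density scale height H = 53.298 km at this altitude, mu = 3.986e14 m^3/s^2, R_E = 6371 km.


a = R_E + alt = 6764.3000 km = 6.7643e+06 m
da_rev = 2*pi*rho*a^2/BC = 2*pi*4.224e-12*(6.7643e+06)^2/193.9 = 6.262845 m per revolution
N = H/da_rev = 53298.0000 m / 6.262845 m = 8510.1893 revolutions
P = 2*pi*sqrt(a^3/mu) = 5536.6301 s
lifetime = N*P = 8510.1893 * 5536.6301 = 4.7117771e+07 s = 545.3446 days
years = 545.3446 / 365.25 = 1.4931 years

1.4931 years


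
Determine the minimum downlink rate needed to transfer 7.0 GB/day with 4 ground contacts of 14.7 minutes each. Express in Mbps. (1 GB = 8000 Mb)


total contact time = 4 * 14.7 * 60 = 3528.0000 s
data = 7.0 GB = 56000.0000 Mb
rate = 56000.0000 / 3528.0000 = 15.8730 Mbps

15.8730 Mbps


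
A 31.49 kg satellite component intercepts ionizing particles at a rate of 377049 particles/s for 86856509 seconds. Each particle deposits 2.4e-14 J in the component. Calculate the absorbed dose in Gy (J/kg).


Total energy deposited = rate * time * E_per
  = 377049 * 86856509 * 2.4e-14 = 0.7859798 J
Dose = E_total / mass = 0.7859798 / 31.49
Dose = 0.02495966 Gy

0.0250 Gy


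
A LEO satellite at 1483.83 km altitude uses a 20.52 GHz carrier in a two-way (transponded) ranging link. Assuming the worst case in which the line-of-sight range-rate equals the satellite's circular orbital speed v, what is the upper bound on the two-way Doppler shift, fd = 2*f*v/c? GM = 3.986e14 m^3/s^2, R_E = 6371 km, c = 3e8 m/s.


r = 7.85483e+06 m
v = sqrt(mu/r) = 7123.6119 m/s (worst-case radial velocity)
f = 20.52 GHz = 2.052e+10 Hz
fd = 2*f*v/c = 2*2.052e+10*7123.6119/3.0e+08
fd = 974510.1110 Hz

974510.1110 Hz


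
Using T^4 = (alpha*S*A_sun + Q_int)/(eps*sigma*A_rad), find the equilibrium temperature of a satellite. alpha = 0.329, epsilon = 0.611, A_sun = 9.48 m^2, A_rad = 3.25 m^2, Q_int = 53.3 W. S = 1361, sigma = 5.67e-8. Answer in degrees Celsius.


Numerator = alpha*S*A_sun + Q_int = 0.329*1361*9.48 + 53.3 = 4298.1501 W
Denominator = eps*sigma*A_rad = 0.611*5.67e-8*3.25 = 1.1259202e-07 W/K^4
T^4 = 3.8174552e+10 K^4
T = 442.0216 K = 168.8716 C

168.8716 degrees Celsius


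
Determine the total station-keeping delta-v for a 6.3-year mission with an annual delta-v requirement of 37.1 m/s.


dV = rate * years = 37.1 * 6.3
dV = 233.7300 m/s

233.7300 m/s


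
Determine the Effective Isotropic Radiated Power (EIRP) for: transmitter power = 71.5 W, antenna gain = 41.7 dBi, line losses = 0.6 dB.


Pt = 71.5 W = 18.5431 dBW
EIRP = Pt_dBW + Gt - losses = 18.5431 + 41.7 - 0.6 = 59.6431 dBW

59.6431 dBW


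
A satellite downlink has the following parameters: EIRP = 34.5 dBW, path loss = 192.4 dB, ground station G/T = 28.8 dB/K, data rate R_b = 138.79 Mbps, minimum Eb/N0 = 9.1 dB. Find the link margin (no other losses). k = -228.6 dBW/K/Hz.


C/N0 = EIRP - FSPL + G/T - k = 34.5 - 192.4 + 28.8 - (-228.6)
C/N0 = 99.5000 dB-Hz
R_b = 138.79 Mbps = 1.3879e+08 bps -> 10*log10(R_b) = 81.4236 dB-Hz
Eb/N0 = C/N0 - 10*log10(R_b) = 99.5000 - 81.4236 = 18.0764 dB
Margin = Eb/N0 - Eb/N0_req = 18.0764 - 9.1 = 8.9764 dB (link closes)

8.9764 dB


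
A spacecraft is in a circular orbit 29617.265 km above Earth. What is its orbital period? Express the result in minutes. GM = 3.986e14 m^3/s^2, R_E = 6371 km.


r = 35988.2650 km = 3.5988265e+07 m
T = 2*pi*sqrt(r^3/mu) = 2*pi*sqrt(4.6610389e+22 / 3.986e14)
T = 67944.2307 s = 1132.4038 min

1132.4038 minutes


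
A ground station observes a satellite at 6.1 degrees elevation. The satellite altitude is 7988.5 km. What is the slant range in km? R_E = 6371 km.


h = 7988.5 km, el = 6.1 deg
d = -R_E*sin(el) + sqrt((R_E*sin(el))^2 + 2*R_E*h + h^2)
d = -6371.0000*sin(0.1064651) + sqrt((6371.0000*0.1062641)^2 + 2*6371.0000*7988.5 + 7988.5^2)
d = 12209.5714 km

12209.5714 km


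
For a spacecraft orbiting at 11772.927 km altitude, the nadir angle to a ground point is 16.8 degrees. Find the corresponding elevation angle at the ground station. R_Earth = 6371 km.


r = R_E + alt = 18143.9270 km
Law of sines in the satellite / Earth-center / ground-point triangle:
  sin(nadir)/R_E = sin(90 + el)/r  =>  cos(el) = (r/R_E)*sin(nadir)
cos(el) = (18143.9270 / 6371.0000) * sin(16.8 deg) = 0.8231317
el = arccos(0.8231317) = 34.6005 deg
(Earth-central angle = 90 - nadir - el = 38.5995 deg)

34.6005 degrees


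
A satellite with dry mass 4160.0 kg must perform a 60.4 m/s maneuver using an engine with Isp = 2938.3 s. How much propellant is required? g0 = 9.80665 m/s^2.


ve = Isp * g0 = 2938.3 * 9.80665 = 28814.879695 m/s
mass ratio = exp(dv/ve) = exp(60.4/28814.879695) = 1.00209834
m_prop = m_dry * (mr - 1) = 4160.0 * (1.00209834 - 1)
m_prop = 8.7291 kg

8.7291 kg


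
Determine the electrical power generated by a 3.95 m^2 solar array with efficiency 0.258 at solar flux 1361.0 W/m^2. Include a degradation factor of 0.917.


P = area * eta * S * degradation
P = 3.95 * 0.258 * 1361.0 * 0.917
P = 1271.8745 W

1271.8745 W
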